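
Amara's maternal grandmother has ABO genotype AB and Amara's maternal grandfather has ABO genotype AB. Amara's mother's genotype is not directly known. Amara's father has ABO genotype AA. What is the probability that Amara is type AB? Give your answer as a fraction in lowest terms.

Amara's mother's ABO genotype from AB × AB: 1/4 AA, 1/2 AB, 1/4 BB.
Crossing each possibility with the father AA and summing P(type AB): 1/4·0 + 1/2·1/2 + 1/4·1 = 1/2.

1/2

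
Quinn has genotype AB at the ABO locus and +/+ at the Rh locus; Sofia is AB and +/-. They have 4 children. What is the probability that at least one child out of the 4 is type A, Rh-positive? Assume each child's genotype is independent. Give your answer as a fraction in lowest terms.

ABO cross AB × AB → 1/4 A, 1/4 B, 1/2 AB.
Rh cross +/+ × +/- → 1 Rh+; so P(type A, Rh-positive) = 1/4 × 1 = 1/4 per child.
P(none) = (3/4)^4 = 81/256; P(at least one) = 1 − 81/256 = 175/256.

175/256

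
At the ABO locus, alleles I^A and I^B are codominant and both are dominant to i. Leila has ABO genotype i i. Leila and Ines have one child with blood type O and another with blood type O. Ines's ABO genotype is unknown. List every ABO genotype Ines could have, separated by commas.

I^A i, I^B i, i i

For each candidate genotype of Ines, check whether crossing it with i i can produce every observed child phenotype.
  I^A I^A → possible child types {A} ✗
  I^A I^B → possible child types {A, B} ✗
  I^A i → possible child types {O, A} ✓
  I^B I^B → possible child types {B} ✗
  I^B i → possible child types {O, B} ✓
  i i → possible child types {O} ✓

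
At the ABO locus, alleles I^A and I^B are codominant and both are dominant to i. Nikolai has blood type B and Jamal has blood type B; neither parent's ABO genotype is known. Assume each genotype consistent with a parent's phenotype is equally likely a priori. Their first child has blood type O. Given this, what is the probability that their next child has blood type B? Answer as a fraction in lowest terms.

Possible genotypes: Nikolai ∈ {I^B I^B, I^B i}; Jamal ∈ {I^B I^B, I^B i}.
Weight each parental genotype pair by prior × P(type-O child):
  I^B i × I^B i: posterior weight 1; P(next child type B) = 3/4.
Weighted sum = 3/4.

3/4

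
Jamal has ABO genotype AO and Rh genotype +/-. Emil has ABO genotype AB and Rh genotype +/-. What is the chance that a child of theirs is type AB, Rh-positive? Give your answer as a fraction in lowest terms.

3/16

ABO cross AO × AB → offspring phenotypes: 1/2 A, 1/4 B, 1/4 AB.
Rh cross +/- × +/- → 3/4 Rh+, 1/4 Rh-.
Independent loci: P(type AB, Rh-positive) = 1/4 × 3/4 = 3/16.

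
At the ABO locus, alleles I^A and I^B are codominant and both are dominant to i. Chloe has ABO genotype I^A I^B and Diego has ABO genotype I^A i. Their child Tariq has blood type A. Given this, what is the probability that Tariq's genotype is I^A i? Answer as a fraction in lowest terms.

1/2

Cross I^A I^B × I^A i → 1/4 I^A I^A, 1/4 I^A I^B, 1/4 I^A i, 1/4 I^B i.
Type-A genotypes among offspring: I^A I^A (1/4), I^A i (1/4); total 1/2.
P(I^A i | type A) = (1/4) / (1/2) = 1/2.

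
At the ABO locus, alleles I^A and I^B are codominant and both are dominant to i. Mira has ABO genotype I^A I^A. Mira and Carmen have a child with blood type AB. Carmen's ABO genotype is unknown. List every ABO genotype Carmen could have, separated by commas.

For each candidate genotype of Carmen, check whether crossing it with I^A I^A can produce every observed child phenotype.
  I^A I^A → possible child types {A} ✗
  I^A I^B → possible child types {A, AB} ✓
  I^A i → possible child types {A} ✗
  I^B I^B → possible child types {AB} ✓
  I^B i → possible child types {A, AB} ✓
  i i → possible child types {A} ✗

I^A I^B, I^B I^B, I^B i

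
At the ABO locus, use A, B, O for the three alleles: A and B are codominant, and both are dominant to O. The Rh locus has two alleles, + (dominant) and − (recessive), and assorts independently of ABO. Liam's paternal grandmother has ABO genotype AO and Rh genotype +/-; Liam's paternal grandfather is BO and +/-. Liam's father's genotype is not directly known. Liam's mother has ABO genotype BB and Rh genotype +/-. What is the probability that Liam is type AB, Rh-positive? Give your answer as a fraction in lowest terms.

3/16

Liam's father's ABO genotype from AO × BO: 1/4 AB, 1/4 AO, 1/4 BO, 1/4 OO.
Crossing each possibility with the mother BB and summing P(type AB): 1/4·1/2 + 1/4·1/2 + 1/4·0 + 1/4·0 = 1/4.
Similarly for Rh via the father's Rh distribution: P(Rh+) = 3/4.
Independent loci: 1/4 × 3/4 = 3/16.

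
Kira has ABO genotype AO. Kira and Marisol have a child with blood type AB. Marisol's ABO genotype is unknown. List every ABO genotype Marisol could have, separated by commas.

For each candidate genotype of Marisol, check whether crossing it with AO can produce every observed child phenotype.
  AA → possible child types {A} ✗
  AB → possible child types {A, B, AB} ✓
  AO → possible child types {O, A} ✗
  BB → possible child types {B, AB} ✓
  BO → possible child types {O, A, B, AB} ✓
  OO → possible child types {O, A} ✗

AB, BB, BO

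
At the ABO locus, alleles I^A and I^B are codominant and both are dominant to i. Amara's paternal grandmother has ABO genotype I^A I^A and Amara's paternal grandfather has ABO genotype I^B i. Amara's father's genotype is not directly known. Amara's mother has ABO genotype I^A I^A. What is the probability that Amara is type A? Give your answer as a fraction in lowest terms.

Amara's father's ABO genotype from I^A I^A × I^B i: 1/2 I^A I^B, 1/2 I^A i.
Crossing each possibility with the mother I^A I^A and summing P(type A): 1/2·1/2 + 1/2·1 = 3/4.

3/4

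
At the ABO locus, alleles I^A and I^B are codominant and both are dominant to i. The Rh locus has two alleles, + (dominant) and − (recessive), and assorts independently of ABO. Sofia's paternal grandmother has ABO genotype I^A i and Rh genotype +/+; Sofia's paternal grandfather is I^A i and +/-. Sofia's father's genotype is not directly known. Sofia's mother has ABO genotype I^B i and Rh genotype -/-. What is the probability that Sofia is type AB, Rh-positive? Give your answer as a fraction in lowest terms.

Sofia's father's ABO genotype from I^A i × I^A i: 1/4 I^A I^A, 1/2 I^A i, 1/4 i i.
Crossing each possibility with the mother I^B i and summing P(type AB): 1/4·1/2 + 1/2·1/4 + 1/4·0 = 1/4.
Similarly for Rh via the father's Rh distribution: P(Rh+) = 3/4.
Independent loci: 1/4 × 3/4 = 3/16.

3/16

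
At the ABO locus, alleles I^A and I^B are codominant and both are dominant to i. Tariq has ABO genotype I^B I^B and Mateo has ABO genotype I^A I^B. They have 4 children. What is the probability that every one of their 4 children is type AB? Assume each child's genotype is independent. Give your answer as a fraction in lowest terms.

1/16

ABO cross I^B I^B × I^A I^B → 1/2 B, 1/2 AB.
So P(type AB) = 1/2 per child.
All 4 independent: (1/2)^4 = 1/16.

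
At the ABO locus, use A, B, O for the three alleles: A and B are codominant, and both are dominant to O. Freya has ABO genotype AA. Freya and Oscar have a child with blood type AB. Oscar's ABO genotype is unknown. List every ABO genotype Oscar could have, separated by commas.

For each candidate genotype of Oscar, check whether crossing it with AA can produce every observed child phenotype.
  AA → possible child types {A} ✗
  AB → possible child types {A, AB} ✓
  AO → possible child types {A} ✗
  BB → possible child types {AB} ✓
  BO → possible child types {A, AB} ✓
  OO → possible child types {A} ✗

AB, BB, BO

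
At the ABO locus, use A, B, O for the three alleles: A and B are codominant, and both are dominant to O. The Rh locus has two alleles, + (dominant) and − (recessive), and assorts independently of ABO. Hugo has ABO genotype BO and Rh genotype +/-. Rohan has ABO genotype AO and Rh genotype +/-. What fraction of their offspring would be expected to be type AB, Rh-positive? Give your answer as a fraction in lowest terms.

ABO cross BO × AO → offspring phenotypes: 1/4 O, 1/4 A, 1/4 B, 1/4 AB.
Rh cross +/- × +/- → 3/4 Rh+, 1/4 Rh-.
Independent loci: P(type AB, Rh-positive) = 1/4 × 3/4 = 3/16.

3/16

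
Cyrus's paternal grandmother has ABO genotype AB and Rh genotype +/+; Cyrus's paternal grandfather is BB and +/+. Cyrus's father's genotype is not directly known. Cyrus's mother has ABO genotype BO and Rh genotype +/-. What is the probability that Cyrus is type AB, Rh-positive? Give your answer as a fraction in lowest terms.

Cyrus's father's ABO genotype from AB × BB: 1/2 AB, 1/2 BB.
Crossing each possibility with the mother BO and summing P(type AB): 1/2·1/4 + 1/2·0 = 1/8.
Similarly for Rh via the father's Rh distribution: P(Rh+) = 1.
Independent loci: 1/8 × 1 = 1/8.

1/8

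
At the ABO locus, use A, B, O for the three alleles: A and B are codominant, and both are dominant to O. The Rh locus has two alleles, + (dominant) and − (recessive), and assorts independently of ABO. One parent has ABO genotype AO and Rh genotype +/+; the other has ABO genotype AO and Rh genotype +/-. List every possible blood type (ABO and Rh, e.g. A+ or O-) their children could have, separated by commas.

O+, A+

Gametes from AO × AO give offspring ABO genotypes AA, AO, OO, i.e. phenotypes O, A.
Rh cross +/+ × +/- → phenotypes Rh+.
Combining independently: O+, A+.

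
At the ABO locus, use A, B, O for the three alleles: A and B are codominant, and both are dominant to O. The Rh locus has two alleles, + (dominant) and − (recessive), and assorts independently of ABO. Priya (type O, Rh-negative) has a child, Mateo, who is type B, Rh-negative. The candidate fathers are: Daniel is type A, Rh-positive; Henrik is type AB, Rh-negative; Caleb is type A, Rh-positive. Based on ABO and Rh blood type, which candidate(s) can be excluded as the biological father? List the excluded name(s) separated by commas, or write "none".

A candidate is excluded only if no genotype consistent with his phenotype could produce a type B, Rh-negative child with a type O, Rh-negative mother.
Daniel (type A, Rh+): no genotype consistent with that phenotype can produce a type-B Rh- child with a type-O mother.
Caleb (type A, Rh+): no genotype consistent with that phenotype can produce a type-B Rh- child with a type-O mother.

Daniel, Caleb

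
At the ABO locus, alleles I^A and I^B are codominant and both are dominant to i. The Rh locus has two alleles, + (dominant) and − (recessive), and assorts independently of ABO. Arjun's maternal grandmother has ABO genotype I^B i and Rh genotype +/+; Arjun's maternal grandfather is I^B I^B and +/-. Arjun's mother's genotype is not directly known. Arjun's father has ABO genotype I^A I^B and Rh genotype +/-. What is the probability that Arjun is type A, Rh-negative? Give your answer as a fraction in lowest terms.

Arjun's mother's ABO genotype from I^B i × I^B I^B: 1/2 I^B I^B, 1/2 I^B i.
Crossing each possibility with the father I^A I^B and summing P(type A): 1/2·0 + 1/2·1/4 = 1/8.
Similarly for Rh via the mother's Rh distribution: P(Rh-) = 1/8.
Independent loci: 1/8 × 1/8 = 1/64.

1/64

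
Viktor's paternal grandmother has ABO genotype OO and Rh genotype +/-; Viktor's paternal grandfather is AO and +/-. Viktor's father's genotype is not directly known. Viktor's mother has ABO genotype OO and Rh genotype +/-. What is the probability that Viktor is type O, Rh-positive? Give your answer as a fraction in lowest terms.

9/16

Viktor's father's ABO genotype from OO × AO: 1/2 AO, 1/2 OO.
Crossing each possibility with the mother OO and summing P(type O): 1/2·1/2 + 1/2·1 = 3/4.
Similarly for Rh via the father's Rh distribution: P(Rh+) = 3/4.
Independent loci: 3/4 × 3/4 = 9/16.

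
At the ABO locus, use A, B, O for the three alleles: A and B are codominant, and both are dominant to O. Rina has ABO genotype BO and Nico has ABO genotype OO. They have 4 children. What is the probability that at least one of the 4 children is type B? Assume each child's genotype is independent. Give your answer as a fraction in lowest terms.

ABO cross BO × OO → 1/2 O, 1/2 B.
So P(type B) = 1/2 per child.
P(none) = (1/2)^4 = 1/16; P(at least one) = 1 − 1/16 = 15/16.

15/16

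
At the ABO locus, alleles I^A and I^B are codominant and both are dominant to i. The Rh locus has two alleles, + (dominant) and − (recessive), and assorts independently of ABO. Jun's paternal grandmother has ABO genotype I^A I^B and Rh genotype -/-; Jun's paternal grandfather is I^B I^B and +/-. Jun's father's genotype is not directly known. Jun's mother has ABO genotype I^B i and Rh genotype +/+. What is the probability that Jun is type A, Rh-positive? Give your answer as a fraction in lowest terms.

1/8

Jun's father's ABO genotype from I^A I^B × I^B I^B: 1/2 I^A I^B, 1/2 I^B I^B.
Crossing each possibility with the mother I^B i and summing P(type A): 1/2·1/4 + 1/2·0 = 1/8.
Similarly for Rh via the father's Rh distribution: P(Rh+) = 1.
Independent loci: 1/8 × 1 = 1/8.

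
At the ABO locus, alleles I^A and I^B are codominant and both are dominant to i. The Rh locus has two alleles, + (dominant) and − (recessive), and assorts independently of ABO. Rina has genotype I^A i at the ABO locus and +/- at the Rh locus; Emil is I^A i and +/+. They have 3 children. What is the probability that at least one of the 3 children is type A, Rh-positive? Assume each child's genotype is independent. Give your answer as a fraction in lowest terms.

63/64

ABO cross I^A i × I^A i → 1/4 O, 3/4 A.
Rh cross +/- × +/+ → 1 Rh+; so P(type A, Rh-positive) = 3/4 × 1 = 3/4 per child.
P(none) = (1/4)^3 = 1/64; P(at least one) = 1 − 1/64 = 63/64.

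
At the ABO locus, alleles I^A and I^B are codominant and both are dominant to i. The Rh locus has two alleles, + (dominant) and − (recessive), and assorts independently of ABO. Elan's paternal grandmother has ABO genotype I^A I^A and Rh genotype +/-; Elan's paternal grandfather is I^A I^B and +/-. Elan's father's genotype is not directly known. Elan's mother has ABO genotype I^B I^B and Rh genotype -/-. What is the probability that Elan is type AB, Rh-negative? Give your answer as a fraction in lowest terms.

Elan's father's ABO genotype from I^A I^A × I^A I^B: 1/2 I^A I^A, 1/2 I^A I^B.
Crossing each possibility with the mother I^B I^B and summing P(type AB): 1/2·1 + 1/2·1/2 = 3/4.
Similarly for Rh via the father's Rh distribution: P(Rh-) = 1/2.
Independent loci: 3/4 × 1/2 = 3/8.

3/8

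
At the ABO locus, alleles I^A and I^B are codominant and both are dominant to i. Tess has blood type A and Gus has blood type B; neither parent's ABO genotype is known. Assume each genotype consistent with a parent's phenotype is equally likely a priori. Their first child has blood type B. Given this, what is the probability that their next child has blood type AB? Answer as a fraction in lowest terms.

5/12

Possible genotypes: Tess ∈ {I^A I^A, I^A i}; Gus ∈ {I^B I^B, I^B i}.
Weight each parental genotype pair by prior × P(type-B child):
  I^A i × I^B I^B: posterior weight 2/3; P(next child type AB) = 1/2.
  I^A i × I^B i: posterior weight 1/3; P(next child type AB) = 1/4.
Weighted sum = 5/12.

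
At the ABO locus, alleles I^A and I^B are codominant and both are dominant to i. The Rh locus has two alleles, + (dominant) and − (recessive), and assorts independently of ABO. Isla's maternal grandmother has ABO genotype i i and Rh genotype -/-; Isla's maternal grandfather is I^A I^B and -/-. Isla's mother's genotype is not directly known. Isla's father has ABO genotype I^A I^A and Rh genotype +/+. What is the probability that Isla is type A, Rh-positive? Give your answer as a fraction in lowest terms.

Isla's mother's ABO genotype from i i × I^A I^B: 1/2 I^A i, 1/2 I^B i.
Crossing each possibility with the father I^A I^A and summing P(type A): 1/2·1 + 1/2·1/2 = 3/4.
Similarly for Rh via the mother's Rh distribution: P(Rh+) = 1.
Independent loci: 3/4 × 1 = 3/4.

3/4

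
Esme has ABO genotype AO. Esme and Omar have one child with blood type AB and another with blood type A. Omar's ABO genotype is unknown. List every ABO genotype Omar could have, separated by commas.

AB, BO

For each candidate genotype of Omar, check whether crossing it with AO can produce every observed child phenotype.
  AA → possible child types {A} ✗
  AB → possible child types {A, B, AB} ✓
  AO → possible child types {O, A} ✗
  BB → possible child types {B, AB} ✗
  BO → possible child types {O, A, B, AB} ✓
  OO → possible child types {O, A} ✗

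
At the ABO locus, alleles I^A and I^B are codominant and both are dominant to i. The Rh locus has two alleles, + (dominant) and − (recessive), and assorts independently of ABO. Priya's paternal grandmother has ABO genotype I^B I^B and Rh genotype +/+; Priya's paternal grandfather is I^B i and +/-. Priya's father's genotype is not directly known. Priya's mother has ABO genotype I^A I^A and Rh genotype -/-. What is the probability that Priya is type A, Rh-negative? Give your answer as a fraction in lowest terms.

1/16

Priya's father's ABO genotype from I^B I^B × I^B i: 1/2 I^B I^B, 1/2 I^B i.
Crossing each possibility with the mother I^A I^A and summing P(type A): 1/2·0 + 1/2·1/2 = 1/4.
Similarly for Rh via the father's Rh distribution: P(Rh-) = 1/4.
Independent loci: 1/4 × 1/4 = 1/16.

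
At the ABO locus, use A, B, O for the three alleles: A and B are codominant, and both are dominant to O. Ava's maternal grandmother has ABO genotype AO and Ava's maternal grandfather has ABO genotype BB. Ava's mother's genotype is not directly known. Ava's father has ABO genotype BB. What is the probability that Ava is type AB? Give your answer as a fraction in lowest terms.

Ava's mother's ABO genotype from AO × BB: 1/2 AB, 1/2 BO.
Crossing each possibility with the father BB and summing P(type AB): 1/2·1/2 + 1/2·0 = 1/4.

1/4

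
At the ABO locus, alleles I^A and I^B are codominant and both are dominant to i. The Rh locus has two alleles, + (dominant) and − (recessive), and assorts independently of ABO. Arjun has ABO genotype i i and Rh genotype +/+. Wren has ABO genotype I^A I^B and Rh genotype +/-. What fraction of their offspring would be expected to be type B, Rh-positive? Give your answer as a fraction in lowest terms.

1/2

ABO cross i i × I^A I^B → offspring phenotypes: 1/2 A, 1/2 B.
Rh cross +/+ × +/- → 1 Rh+.
Independent loci: P(type B, Rh-positive) = 1/2 × 1 = 1/2.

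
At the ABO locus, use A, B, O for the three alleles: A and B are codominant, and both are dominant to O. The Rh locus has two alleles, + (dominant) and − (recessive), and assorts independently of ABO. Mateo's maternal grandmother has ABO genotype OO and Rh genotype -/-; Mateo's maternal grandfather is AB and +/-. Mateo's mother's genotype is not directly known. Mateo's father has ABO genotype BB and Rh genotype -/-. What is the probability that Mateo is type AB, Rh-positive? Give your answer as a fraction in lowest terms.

Mateo's mother's ABO genotype from OO × AB: 1/2 AO, 1/2 BO.
Crossing each possibility with the father BB and summing P(type AB): 1/2·1/2 + 1/2·0 = 1/4.
Similarly for Rh via the mother's Rh distribution: P(Rh+) = 1/4.
Independent loci: 1/4 × 1/4 = 1/16.

1/16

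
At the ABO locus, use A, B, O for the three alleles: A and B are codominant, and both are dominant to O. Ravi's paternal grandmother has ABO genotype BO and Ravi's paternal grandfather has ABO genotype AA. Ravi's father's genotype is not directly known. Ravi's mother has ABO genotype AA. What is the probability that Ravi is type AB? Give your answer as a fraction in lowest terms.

Ravi's father's ABO genotype from BO × AA: 1/2 AB, 1/2 AO.
Crossing each possibility with the mother AA and summing P(type AB): 1/2·1/2 + 1/2·0 = 1/4.

1/4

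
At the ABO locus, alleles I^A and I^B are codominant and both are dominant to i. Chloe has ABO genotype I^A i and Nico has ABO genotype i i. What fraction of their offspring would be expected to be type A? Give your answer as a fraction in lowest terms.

ABO cross I^A i × i i → offspring phenotypes: 1/2 O, 1/2 A.
So P(type A) = 1/2.

1/2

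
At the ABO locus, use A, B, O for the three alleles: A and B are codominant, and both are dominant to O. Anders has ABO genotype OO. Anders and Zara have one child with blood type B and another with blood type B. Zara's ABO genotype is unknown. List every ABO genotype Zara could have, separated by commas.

For each candidate genotype of Zara, check whether crossing it with OO can produce every observed child phenotype.
  AA → possible child types {A} ✗
  AB → possible child types {A, B} ✓
  AO → possible child types {O, A} ✗
  BB → possible child types {B} ✓
  BO → possible child types {O, B} ✓
  OO → possible child types {O} ✗

AB, BB, BO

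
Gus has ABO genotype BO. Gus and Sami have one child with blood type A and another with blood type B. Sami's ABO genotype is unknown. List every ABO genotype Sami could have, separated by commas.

For each candidate genotype of Sami, check whether crossing it with BO can produce every observed child phenotype.
  AA → possible child types {A, AB} ✗
  AB → possible child types {A, B, AB} ✓
  AO → possible child types {O, A, B, AB} ✓
  BB → possible child types {B} ✗
  BO → possible child types {O, B} ✗
  OO → possible child types {O, B} ✗

AB, AO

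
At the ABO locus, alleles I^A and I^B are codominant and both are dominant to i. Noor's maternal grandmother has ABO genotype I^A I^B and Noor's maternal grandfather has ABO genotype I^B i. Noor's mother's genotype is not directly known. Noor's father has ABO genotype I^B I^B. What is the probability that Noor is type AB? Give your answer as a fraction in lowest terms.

Noor's mother's ABO genotype from I^A I^B × I^B i: 1/4 I^A I^B, 1/4 I^A i, 1/4 I^B I^B, 1/4 I^B i.
Crossing each possibility with the father I^B I^B and summing P(type AB): 1/4·1/2 + 1/4·1/2 + 1/4·0 + 1/4·0 = 1/4.

1/4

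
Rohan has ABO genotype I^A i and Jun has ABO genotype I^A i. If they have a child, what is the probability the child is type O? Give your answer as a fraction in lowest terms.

ABO cross I^A i × I^A i → offspring phenotypes: 1/4 O, 3/4 A.
So P(type O) = 1/4.

1/4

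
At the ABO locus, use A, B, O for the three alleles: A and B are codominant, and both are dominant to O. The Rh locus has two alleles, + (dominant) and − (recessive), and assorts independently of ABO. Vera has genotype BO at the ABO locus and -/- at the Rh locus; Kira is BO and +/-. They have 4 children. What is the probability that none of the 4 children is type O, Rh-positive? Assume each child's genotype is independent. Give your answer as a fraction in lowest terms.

2401/4096

ABO cross BO × BO → 1/4 O, 3/4 B.
Rh cross -/- × +/- → 1/2 Rh+, 1/2 Rh-; so P(type O, Rh-positive) = 1/4 × 1/2 = 1/8 per child.
P(not type O, Rh-positive) = 7/8 for one child; (7/8)^4 = 2401/4096.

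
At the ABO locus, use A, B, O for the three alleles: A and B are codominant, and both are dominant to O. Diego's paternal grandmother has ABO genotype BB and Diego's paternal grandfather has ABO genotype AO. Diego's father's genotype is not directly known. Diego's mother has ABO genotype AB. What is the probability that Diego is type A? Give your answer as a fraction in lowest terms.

1/4

Diego's father's ABO genotype from BB × AO: 1/2 AB, 1/2 BO.
Crossing each possibility with the mother AB and summing P(type A): 1/2·1/4 + 1/2·1/4 = 1/4.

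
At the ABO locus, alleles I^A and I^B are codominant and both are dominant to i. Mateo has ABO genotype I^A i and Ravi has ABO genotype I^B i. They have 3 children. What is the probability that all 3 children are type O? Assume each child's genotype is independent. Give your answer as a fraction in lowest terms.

1/64

ABO cross I^A i × I^B i → 1/4 O, 1/4 A, 1/4 B, 1/4 AB.
So P(type O) = 1/4 per child.
All 3 independent: (1/4)^3 = 1/64.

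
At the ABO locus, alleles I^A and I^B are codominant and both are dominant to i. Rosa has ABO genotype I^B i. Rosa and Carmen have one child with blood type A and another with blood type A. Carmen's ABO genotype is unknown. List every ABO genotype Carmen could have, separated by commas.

I^A I^A, I^A I^B, I^A i

For each candidate genotype of Carmen, check whether crossing it with I^B i can produce every observed child phenotype.
  I^A I^A → possible child types {A, AB} ✓
  I^A I^B → possible child types {A, B, AB} ✓
  I^A i → possible child types {O, A, B, AB} ✓
  I^B I^B → possible child types {B} ✗
  I^B i → possible child types {O, B} ✗
  i i → possible child types {O, B} ✗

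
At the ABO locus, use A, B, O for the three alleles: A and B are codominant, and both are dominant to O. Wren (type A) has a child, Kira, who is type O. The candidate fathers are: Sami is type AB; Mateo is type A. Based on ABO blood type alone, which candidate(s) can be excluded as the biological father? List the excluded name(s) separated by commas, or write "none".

Sami

A candidate is excluded only if no genotype consistent with his phenotype could produce a type O child with a type A mother.
Sami (type AB): no genotype consistent with that phenotype can produce a type-O child with a type-A mother.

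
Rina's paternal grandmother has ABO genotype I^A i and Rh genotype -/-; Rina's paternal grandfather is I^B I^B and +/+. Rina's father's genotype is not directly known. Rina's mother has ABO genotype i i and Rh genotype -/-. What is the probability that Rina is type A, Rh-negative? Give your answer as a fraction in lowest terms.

Rina's father's ABO genotype from I^A i × I^B I^B: 1/2 I^A I^B, 1/2 I^B i.
Crossing each possibility with the mother i i and summing P(type A): 1/2·1/2 + 1/2·0 = 1/4.
Similarly for Rh via the father's Rh distribution: P(Rh-) = 1/2.
Independent loci: 1/4 × 1/2 = 1/8.

1/8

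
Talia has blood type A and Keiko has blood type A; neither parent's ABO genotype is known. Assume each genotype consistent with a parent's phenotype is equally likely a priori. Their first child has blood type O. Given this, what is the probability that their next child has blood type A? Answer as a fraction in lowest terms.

Possible genotypes: Talia ∈ {AA, AO}; Keiko ∈ {AA, AO}.
Weight each parental genotype pair by prior × P(type-O child):
  AO × AO: posterior weight 1; P(next child type A) = 3/4.
Weighted sum = 3/4.

3/4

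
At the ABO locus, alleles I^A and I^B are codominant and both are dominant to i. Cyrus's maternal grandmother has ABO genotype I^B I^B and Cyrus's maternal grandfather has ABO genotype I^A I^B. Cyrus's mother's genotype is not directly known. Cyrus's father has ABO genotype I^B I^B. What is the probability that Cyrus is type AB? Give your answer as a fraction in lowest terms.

Cyrus's mother's ABO genotype from I^B I^B × I^A I^B: 1/2 I^A I^B, 1/2 I^B I^B.
Crossing each possibility with the father I^B I^B and summing P(type AB): 1/2·1/2 + 1/2·0 = 1/4.

1/4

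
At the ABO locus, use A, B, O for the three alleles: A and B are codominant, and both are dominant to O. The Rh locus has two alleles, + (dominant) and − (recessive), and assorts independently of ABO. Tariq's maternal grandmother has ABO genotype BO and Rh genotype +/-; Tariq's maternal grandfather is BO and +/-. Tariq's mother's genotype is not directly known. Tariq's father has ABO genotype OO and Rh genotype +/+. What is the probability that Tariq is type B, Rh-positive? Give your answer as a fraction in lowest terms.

Tariq's mother's ABO genotype from BO × BO: 1/4 BB, 1/2 BO, 1/4 OO.
Crossing each possibility with the father OO and summing P(type B): 1/4·1 + 1/2·1/2 + 1/4·0 = 1/2.
Similarly for Rh via the mother's Rh distribution: P(Rh+) = 1.
Independent loci: 1/2 × 1 = 1/2.

1/2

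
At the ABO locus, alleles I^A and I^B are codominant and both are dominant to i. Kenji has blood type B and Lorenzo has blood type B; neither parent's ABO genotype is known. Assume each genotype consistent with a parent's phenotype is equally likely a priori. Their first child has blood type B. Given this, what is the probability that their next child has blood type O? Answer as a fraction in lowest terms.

1/20

Possible genotypes: Kenji ∈ {I^B I^B, I^B i}; Lorenzo ∈ {I^B I^B, I^B i}.
Weight each parental genotype pair by prior × P(type-B child):
  I^B I^B × I^B I^B: posterior weight 4/15; P(next child type O) = 0.
  I^B I^B × I^B i: posterior weight 4/15; P(next child type O) = 0.
  I^B i × I^B I^B: posterior weight 4/15; P(next child type O) = 0.
  I^B i × I^B i: posterior weight 1/5; P(next child type O) = 1/4.
Weighted sum = 1/20.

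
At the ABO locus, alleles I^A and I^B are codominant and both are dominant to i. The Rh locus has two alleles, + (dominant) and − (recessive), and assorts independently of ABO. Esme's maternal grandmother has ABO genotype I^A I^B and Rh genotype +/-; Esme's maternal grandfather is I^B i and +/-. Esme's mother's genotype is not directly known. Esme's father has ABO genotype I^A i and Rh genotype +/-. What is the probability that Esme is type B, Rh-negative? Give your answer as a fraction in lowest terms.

1/16

Esme's mother's ABO genotype from I^A I^B × I^B i: 1/4 I^A I^B, 1/4 I^A i, 1/4 I^B I^B, 1/4 I^B i.
Crossing each possibility with the father I^A i and summing P(type B): 1/4·1/4 + 1/4·0 + 1/4·1/2 + 1/4·1/4 = 1/4.
Similarly for Rh via the mother's Rh distribution: P(Rh-) = 1/4.
Independent loci: 1/4 × 1/4 = 1/16.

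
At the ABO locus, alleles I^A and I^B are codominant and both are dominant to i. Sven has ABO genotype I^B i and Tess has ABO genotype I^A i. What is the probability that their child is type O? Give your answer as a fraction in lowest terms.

1/4

ABO cross I^B i × I^A i → offspring phenotypes: 1/4 O, 1/4 A, 1/4 B, 1/4 AB.
So P(type O) = 1/4.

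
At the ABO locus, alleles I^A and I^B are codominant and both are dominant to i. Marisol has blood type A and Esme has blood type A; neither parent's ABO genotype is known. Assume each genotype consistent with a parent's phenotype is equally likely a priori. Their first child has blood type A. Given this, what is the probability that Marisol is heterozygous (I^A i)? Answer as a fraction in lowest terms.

Possible genotypes: Marisol ∈ {I^A I^A, I^A i}; Esme ∈ {I^A I^A, I^A i}.
Weight each parental genotype pair by prior × P(type-A child):
  I^A I^A × I^A I^A: posterior weight 4/15.
  I^A I^A × I^A i: posterior weight 4/15.
  I^A i × I^A I^A: posterior weight 4/15.
  I^A i × I^A i: posterior weight 1/5.
Sum the posterior weight over pairs where Marisol is I^A i: 7/15.

7/15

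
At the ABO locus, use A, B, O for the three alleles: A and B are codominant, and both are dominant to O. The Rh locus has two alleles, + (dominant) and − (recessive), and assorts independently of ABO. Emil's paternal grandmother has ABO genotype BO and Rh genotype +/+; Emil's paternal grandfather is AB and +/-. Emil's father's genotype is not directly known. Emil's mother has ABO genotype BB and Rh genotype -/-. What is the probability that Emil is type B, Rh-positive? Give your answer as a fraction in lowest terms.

9/16

Emil's father's ABO genotype from BO × AB: 1/4 AB, 1/4 AO, 1/4 BB, 1/4 BO.
Crossing each possibility with the mother BB and summing P(type B): 1/4·1/2 + 1/4·1/2 + 1/4·1 + 1/4·1 = 3/4.
Similarly for Rh via the father's Rh distribution: P(Rh+) = 3/4.
Independent loci: 3/4 × 3/4 = 9/16.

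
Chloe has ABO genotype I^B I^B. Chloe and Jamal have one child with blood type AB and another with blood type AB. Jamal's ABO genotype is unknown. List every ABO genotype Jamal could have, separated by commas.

For each candidate genotype of Jamal, check whether crossing it with I^B I^B can produce every observed child phenotype.
  I^A I^A → possible child types {AB} ✓
  I^A I^B → possible child types {B, AB} ✓
  I^A i → possible child types {B, AB} ✓
  I^B I^B → possible child types {B} ✗
  I^B i → possible child types {B} ✗
  i i → possible child types {B} ✗

I^A I^A, I^A I^B, I^A i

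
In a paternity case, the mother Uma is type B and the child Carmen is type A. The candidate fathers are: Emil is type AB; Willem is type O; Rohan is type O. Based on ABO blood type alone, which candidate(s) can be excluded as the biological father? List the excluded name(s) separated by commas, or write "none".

A candidate is excluded only if no genotype consistent with his phenotype could produce a type A child with a type B mother.
Willem (type O): no genotype consistent with that phenotype can produce a type-A child with a type-B mother.
Rohan (type O): no genotype consistent with that phenotype can produce a type-A child with a type-B mother.

Willem, Rohan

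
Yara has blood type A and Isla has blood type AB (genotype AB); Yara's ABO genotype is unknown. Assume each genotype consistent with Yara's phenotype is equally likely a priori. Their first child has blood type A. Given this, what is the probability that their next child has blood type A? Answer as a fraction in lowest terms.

Possible genotypes: Yara ∈ {AA, AO}; Isla ∈ {AB}.
Weight each parental genotype pair by prior × P(type-A child):
  AA × AB: posterior weight 1/2; P(next child type A) = 1/2.
  AO × AB: posterior weight 1/2; P(next child type A) = 1/2.
Weighted sum = 1/2.

1/2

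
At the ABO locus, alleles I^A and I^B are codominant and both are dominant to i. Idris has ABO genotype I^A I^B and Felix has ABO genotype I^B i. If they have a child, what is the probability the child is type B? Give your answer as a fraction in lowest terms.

ABO cross I^A I^B × I^B i → offspring phenotypes: 1/4 A, 1/2 B, 1/4 AB.
So P(type B) = 1/2.

1/2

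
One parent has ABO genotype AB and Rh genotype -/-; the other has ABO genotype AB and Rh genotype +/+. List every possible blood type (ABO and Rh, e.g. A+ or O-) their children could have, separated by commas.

A+, B+, AB+

Gametes from AB × AB give offspring ABO genotypes AA, AB, BB, i.e. phenotypes A, B, AB.
Rh cross -/- × +/+ → phenotypes Rh+.
Combining independently: A+, B+, AB+.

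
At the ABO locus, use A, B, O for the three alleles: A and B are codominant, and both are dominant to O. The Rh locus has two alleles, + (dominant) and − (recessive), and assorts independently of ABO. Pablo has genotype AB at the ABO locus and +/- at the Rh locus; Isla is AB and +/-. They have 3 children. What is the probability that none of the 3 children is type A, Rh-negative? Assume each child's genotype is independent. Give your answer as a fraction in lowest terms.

ABO cross AB × AB → 1/4 A, 1/4 B, 1/2 AB.
Rh cross +/- × +/- → 3/4 Rh+, 1/4 Rh-; so P(type A, Rh-negative) = 1/4 × 1/4 = 1/16 per child.
P(not type A, Rh-negative) = 15/16 for one child; (15/16)^3 = 3375/4096.

3375/4096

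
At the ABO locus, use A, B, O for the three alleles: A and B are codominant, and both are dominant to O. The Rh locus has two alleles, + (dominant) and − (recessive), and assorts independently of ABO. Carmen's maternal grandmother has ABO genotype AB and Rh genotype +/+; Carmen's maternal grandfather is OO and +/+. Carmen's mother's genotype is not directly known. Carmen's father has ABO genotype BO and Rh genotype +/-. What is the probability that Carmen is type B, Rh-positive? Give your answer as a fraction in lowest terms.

1/2

Carmen's mother's ABO genotype from AB × OO: 1/2 AO, 1/2 BO.
Crossing each possibility with the father BO and summing P(type B): 1/2·1/4 + 1/2·3/4 = 1/2.
Similarly for Rh via the mother's Rh distribution: P(Rh+) = 1.
Independent loci: 1/2 × 1 = 1/2.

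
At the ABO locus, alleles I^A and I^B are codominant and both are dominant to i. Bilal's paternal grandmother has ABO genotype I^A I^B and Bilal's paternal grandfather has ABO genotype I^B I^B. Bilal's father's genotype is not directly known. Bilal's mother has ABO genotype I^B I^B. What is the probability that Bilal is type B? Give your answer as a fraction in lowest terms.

Bilal's father's ABO genotype from I^A I^B × I^B I^B: 1/2 I^A I^B, 1/2 I^B I^B.
Crossing each possibility with the mother I^B I^B and summing P(type B): 1/2·1/2 + 1/2·1 = 3/4.

3/4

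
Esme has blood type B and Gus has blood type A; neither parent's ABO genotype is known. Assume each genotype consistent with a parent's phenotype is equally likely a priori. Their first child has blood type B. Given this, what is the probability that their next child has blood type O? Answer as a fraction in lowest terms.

Possible genotypes: Esme ∈ {BB, BO}; Gus ∈ {AA, AO}.
Weight each parental genotype pair by prior × P(type-B child):
  BB × AO: posterior weight 2/3; P(next child type O) = 0.
  BO × AO: posterior weight 1/3; P(next child type O) = 1/4.
Weighted sum = 1/12.

1/12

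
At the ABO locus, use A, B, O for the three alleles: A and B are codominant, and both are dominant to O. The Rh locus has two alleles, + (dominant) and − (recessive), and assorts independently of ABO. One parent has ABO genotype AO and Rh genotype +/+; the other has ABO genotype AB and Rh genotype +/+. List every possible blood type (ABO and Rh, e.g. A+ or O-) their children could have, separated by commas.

Gametes from AO × AB give offspring ABO genotypes AA, AB, AO, BO, i.e. phenotypes A, B, AB.
Rh cross +/+ × +/+ → phenotypes Rh+.
Combining independently: A+, B+, AB+.

A+, B+, AB+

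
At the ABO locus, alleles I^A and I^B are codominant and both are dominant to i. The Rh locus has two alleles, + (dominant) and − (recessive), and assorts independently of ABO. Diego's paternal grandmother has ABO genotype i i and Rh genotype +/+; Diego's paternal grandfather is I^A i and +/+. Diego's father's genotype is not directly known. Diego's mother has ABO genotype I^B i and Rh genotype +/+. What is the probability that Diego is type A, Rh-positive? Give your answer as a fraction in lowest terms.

Diego's father's ABO genotype from i i × I^A i: 1/2 I^A i, 1/2 i i.
Crossing each possibility with the mother I^B i and summing P(type A): 1/2·1/4 + 1/2·0 = 1/8.
Similarly for Rh via the father's Rh distribution: P(Rh+) = 1.
Independent loci: 1/8 × 1 = 1/8.

1/8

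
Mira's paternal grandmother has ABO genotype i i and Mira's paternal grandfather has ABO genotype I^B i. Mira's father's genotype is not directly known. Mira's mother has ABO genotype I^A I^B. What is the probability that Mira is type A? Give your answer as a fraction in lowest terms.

Mira's father's ABO genotype from i i × I^B i: 1/2 I^B i, 1/2 i i.
Crossing each possibility with the mother I^A I^B and summing P(type A): 1/2·1/4 + 1/2·1/2 = 3/8.

3/8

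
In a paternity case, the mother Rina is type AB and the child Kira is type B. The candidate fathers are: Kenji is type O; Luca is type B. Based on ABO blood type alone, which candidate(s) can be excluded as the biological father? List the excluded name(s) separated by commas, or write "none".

none

A candidate is excluded only if no genotype consistent with his phenotype could produce a type B child with a type AB mother.
Every candidate has at least one consistent genotype combination, so none can be excluded.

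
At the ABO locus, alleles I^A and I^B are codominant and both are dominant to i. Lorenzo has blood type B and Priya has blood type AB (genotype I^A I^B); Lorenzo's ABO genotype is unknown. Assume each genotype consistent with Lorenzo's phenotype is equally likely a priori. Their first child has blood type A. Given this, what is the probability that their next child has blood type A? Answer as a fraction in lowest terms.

1/4

Possible genotypes: Lorenzo ∈ {I^B I^B, I^B i}; Priya ∈ {I^A I^B}.
Weight each parental genotype pair by prior × P(type-A child):
  I^B i × I^A I^B: posterior weight 1; P(next child type A) = 1/4.
Weighted sum = 1/4.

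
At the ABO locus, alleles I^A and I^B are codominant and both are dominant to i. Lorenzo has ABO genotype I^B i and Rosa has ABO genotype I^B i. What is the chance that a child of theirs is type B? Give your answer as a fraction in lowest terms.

ABO cross I^B i × I^B i → offspring phenotypes: 1/4 O, 3/4 B.
So P(type B) = 3/4.

3/4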